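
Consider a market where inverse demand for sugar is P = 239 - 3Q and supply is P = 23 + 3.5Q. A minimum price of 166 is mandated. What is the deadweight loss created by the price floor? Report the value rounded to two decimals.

257.28

Without the control, 239 - 3Q = 23 + 3.5Q so Q* = 33.2308 and P* = 139.3077.
At P = 166, buyers demand (239 - 166)/3 = 24.3333 while sellers would supply more, so the quantity traded is 24.3333 at price 166.
The lost-trades triangle has base Q* - 24.3333 = 8.8974 and height equal to the gap between the curves at Q = 24.3333, which is 166 - 108.1667 = 57.8333. DWL = (1/2)(8.8974)(57.8333) = 257.2842.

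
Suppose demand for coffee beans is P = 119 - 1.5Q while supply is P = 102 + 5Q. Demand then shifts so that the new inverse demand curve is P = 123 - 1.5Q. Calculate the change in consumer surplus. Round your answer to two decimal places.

2.70

Initial equilibrium: Q_0 = 2.6154, P_0 = 115.0769; CS_0 = (1/2)(2.6154)(3.9231) = 5.1302, PS_0 = (1/2)(2.6154)(13.0769) = 17.1006.
New equilibrium: 123 - 1.5Q = 102 + 5Q gives Q_1 = 3.2308, P_1 = 118.1538; CS_1 = 7.8284, PS_1 = 26.0947.
Change in consumer surplus = 7.8284 - 5.1302 = 2.6982.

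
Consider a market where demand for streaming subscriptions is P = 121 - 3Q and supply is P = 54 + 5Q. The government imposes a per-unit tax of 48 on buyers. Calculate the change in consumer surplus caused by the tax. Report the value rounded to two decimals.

-96.75

Pre-tax equilibrium: 121 - 3Q = 54 + 5Q gives Q* = 8.375, P* = 95.875.
A tax on buyers shifts demand down by 48: (121 - 48) - 3Q = 54 + 5Q, so Q_t = 2.375. Buyers pay P_b = 113.875; sellers receive P_s = P_b - 48 = 65.875.
CS falls from (1/2)(8.375)(25.125) = 105.2109 to (1/2)(2.375)(7.125) = 8.4609, a change of -96.75.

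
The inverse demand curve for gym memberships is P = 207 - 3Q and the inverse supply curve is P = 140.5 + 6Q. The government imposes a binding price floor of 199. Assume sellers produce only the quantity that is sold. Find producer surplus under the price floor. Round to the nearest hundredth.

134.67

Free-market equilibrium: 207 - 3Q = 140.5 + 6Q gives Q* = 7.3889, P* = 184.8333.
At the floor price 199, quantity demanded is (207 - 199)/3 = 2.6667; demand is the short side, so Q = 2.6667 trades at P = 199.
The supply price at Q = 2.6667 is 156.5. PS is the trapezoid between 199 and supply over [0, 2.6667]: (1/2)[(199 - 140.5) + (199 - 156.5)](2.6667) = 134.6667.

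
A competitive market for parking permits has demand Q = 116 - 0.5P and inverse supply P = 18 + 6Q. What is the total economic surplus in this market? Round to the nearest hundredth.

Rewriting demand in inverse form: P = 232 - 2Q.
Equilibrium: 232 - 2Q = 18 + 6Q, so Q* = 26.75 and P* = 178.5.
Total surplus is the full triangle between the curves from 0 to Q*: (1/2)(26.75)(232 - 18) = 2862.25.

2862.25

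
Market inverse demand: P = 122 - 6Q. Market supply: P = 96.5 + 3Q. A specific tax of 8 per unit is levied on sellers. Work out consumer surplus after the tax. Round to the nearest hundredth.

Without the tax, 122 - 6Q = 96.5 + 3Q so Q* = 2.8333 and P* = 105.
With the tax, sellers need 8 more per unit: 122 - 6Q = 96.5 + 3Q + 8, so Q_t = 1.9444. Buyers pay P_b = 110.3333; sellers receive P_s = P_b - 8 = 102.3333.
Consumer surplus is the triangle under demand above P_b: (1/2)(1.9444)(122 - 110.3333) = 11.3426.

11.34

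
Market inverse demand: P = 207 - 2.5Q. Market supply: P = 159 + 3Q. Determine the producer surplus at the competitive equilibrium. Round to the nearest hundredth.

114.25

Setting demand equal to supply, 48 = 5.5Q, so Q* = 8.7273 and P* = 185.1818.
The supply curve's price intercept is 159, so PS = (1/2)(Q*)(P* - 159) = (1/2)(8.7273)(26.1818) = 114.2479.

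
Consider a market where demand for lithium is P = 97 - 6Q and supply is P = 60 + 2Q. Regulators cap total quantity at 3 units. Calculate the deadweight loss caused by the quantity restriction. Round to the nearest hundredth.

Unrestricted equilibrium: Q* = (97 - 60)/(6 + 2) = 4.625.
At Q = 3 the demand price is 97 - 6(3) = 79 and the supply price is 60 + 2(3) = 66.
DWL = (1/2)(gap between curves at 3) x (Q* - 3) = (1/2)(13)(1.625) = 10.5625.

10.56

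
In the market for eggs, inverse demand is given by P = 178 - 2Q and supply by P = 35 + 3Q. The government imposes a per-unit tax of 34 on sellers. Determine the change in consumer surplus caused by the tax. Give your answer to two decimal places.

Pre-tax equilibrium: 178 - 2Q = 35 + 3Q gives Q* = 28.6, P* = 120.8.
A tax on sellers shifts supply up by 34: 178 - 2Q = 35 + 3Q + 34, so Q_t = 21.8. Buyers pay P_b = 134.4; sellers receive P_s = P_b - 34 = 100.4.
Consumers lose the trapezoid between P* and P_b out to Q_t plus the triangle from Q_t to Q*: change in CS = 475.24 - 817.96 = -342.72.

-342.72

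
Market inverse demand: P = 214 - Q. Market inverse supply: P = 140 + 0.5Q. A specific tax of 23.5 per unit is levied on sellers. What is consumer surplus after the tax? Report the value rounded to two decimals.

Pre-tax equilibrium: 214 - Q = 140 + 0.5Q gives Q* = 49.3333, P* = 164.6667.
A tax on sellers shifts supply up by 23.5: 214 - Q = 140 + 0.5Q + 23.5, so Q_t = 33.6667. Buyers pay P_b = 180.3333; sellers receive P_s = P_b - 23.5 = 156.8333.
CS = (1/2)(Q_t)(214 - P_b) = (1/2)(33.6667)(33.6667) = 566.7222.

566.72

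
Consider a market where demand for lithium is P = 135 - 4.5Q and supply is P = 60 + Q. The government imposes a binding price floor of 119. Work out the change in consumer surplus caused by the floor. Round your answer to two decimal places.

-389.94

Free-market equilibrium: 135 - 4.5Q = 60 + Q gives Q* = 13.6364, P* = 73.6364.
At P = 119, buyers demand (135 - 119)/4.5 = 3.5556 while sellers would supply more, so the quantity traded is 3.5556 at price 119.
CS goes from (1/2)(13.6364)(61.3636) = 418.3884 to 28.4444 (computed as (135 - 119)(3.5556) - (1/2)(4.5)(3.5556)^2), a change of -389.944.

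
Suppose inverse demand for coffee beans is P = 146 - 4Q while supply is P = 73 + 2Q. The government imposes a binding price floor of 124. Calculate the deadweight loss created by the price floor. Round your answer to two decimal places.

Free-market equilibrium: 146 - 4Q = 73 + 2Q gives Q* = 12.1667, P* = 97.3333.
At the floor price 124, quantity demanded is (146 - 124)/4 = 5.5; demand is the short side, so Q = 5.5 trades at P = 124.
At Q = 5.5 the demand price is 124 and the supply price is 84. Deadweight loss is the triangle between the curves from 5.5 to 12.1667: (1/2)(124 - 84)(12.1667 - 5.5) = 133.3333.

133.33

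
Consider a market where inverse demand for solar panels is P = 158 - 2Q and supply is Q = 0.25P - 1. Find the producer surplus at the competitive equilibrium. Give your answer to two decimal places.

1317.56

Rewriting supply in inverse form: P = 4 + 4Q.
Set 158 - 2Q = 4 + 4Q, which gives 154 = 6Q, so Q* = 25.6667 and P* = 158 - 2(25.6667) = 106.6667.
Producer surplus is the triangle above supply below P*: (1/2)(25.6667)(106.6667 - 4) = (1/2)(25.6667)(102.6667) = 1317.5556.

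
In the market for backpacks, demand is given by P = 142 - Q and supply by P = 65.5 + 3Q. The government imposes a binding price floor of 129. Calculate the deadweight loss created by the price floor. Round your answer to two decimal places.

Free-market equilibrium: 142 - Q = 65.5 + 3Q gives Q* = 19.125, P* = 122.875.
At P = 129, buyers demand (142 - 129)/1 = 13 while sellers would supply more, so the quantity traded is 13 at price 129.
The lost-trades triangle has base Q* - 13 = 6.125 and height equal to the gap between the curves at Q = 13, which is 129 - 104.5 = 24.5. DWL = (1/2)(6.125)(24.5) = 75.0312.

75.03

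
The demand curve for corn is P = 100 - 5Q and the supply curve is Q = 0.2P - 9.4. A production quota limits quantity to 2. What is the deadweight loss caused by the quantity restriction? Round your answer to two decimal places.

Rewriting supply in inverse form: P = 47 + 5Q.
Without the quota, 100 - 5Q = 47 + 5Q gives Q* = 5.3.
At Q = 2 the demand price is 100 - 5(2) = 90 and the supply price is 47 + 5(2) = 57.
DWL = (1/2)(gap between curves at 2) x (Q* - 2) = (1/2)(33)(3.3) = 54.45.

54.45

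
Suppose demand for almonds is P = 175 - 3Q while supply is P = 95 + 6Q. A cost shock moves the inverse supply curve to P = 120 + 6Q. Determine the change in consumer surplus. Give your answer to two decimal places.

-62.50

Initial equilibrium: Q_0 = 8.8889, P_0 = 148.3333; CS_0 = (1/2)(8.8889)(26.6667) = 118.5185, PS_0 = (1/2)(8.8889)(53.3333) = 237.037.
New equilibrium: 175 - 3Q = 120 + 6Q gives Q_1 = 6.1111, P_1 = 156.6667; CS_1 = 56.0185, PS_1 = 112.037.
Change in consumer surplus = 56.0185 - 118.5185 = -62.5.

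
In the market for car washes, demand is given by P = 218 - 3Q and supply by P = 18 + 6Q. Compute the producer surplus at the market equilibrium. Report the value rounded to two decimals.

1481.48

Equilibrium: 218 - 3Q = 18 + 6Q, so Q* = 22.2222 and P* = 151.3333.
Producer surplus is the triangle above supply below P*: (1/2)(22.2222)(151.3333 - 18) = (1/2)(22.2222)(133.3333) = 1481.4815.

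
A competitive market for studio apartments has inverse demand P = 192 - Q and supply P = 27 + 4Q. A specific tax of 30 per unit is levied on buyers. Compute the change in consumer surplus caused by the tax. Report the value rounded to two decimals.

Without the tax, 192 - Q = 27 + 4Q so Q* = 33 and P* = 159.
With the tax, buyers' net willingness to pay falls by 30: (192 - 30) - Q = 27 + 4Q, so Q_t = 27. Buyers pay P_b = 165; sellers receive P_s = P_b - 30 = 135.
CS falls from (1/2)(33)(33) = 544.5 to (1/2)(27)(27) = 364.5, a change of -180.

-180.00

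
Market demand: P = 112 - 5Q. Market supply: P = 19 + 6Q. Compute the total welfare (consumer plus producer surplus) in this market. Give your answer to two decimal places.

393.14

Set 112 - 5Q = 19 + 6Q, which gives 93 = 11Q, so Q* = 8.4545 and P* = 112 - 5(8.4545) = 69.7273.
Total surplus is the full triangle between the curves from 0 to Q*: (1/2)(8.4545)(112 - 19) = 393.1364.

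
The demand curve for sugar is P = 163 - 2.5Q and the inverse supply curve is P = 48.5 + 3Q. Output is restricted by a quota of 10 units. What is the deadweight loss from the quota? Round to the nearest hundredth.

321.84

Unrestricted equilibrium: Q* = (163 - 48.5)/(2.5 + 3) = 20.8182.
At Q = 10 the demand price is 163 - 2.5(10) = 138 and the supply price is 48.5 + 3(10) = 78.5.
Deadweight loss is the triangle between the curves from 10 to 20.8182: (1/2)(138 - 78.5)(20.8182 - 10) = 321.8409.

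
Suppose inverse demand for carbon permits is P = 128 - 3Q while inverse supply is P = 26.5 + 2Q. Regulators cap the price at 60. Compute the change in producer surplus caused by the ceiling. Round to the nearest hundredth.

-131.53

Without the control, 128 - 3Q = 26.5 + 2Q so Q* = 20.3 and P* = 67.1.
At the ceiling price 60, quantity supplied is (60 - 26.5)/2 = 16.75; supply is the short side, so Q = 16.75 trades at P = 60.
PS goes from (1/2)(20.3)(40.6) = 412.09 to 280.5625 (computed as (60 - 26.5)(16.75) - (1/2)(2)(16.75)^2), a change of -131.5275.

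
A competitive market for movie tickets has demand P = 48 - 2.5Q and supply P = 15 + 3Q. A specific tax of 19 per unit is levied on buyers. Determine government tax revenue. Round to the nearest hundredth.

48.36

Pre-tax equilibrium: 48 - 2.5Q = 15 + 3Q gives Q* = 6, P* = 33.
A tax on buyers shifts demand down by 19: (48 - 19) - 2.5Q = 15 + 3Q, so Q_t = 2.5455. Buyers pay P_b = 41.6364; sellers receive P_s = P_b - 19 = 22.6364.
Tax revenue = t x Q_t = 19 x 2.5455 = 48.3636.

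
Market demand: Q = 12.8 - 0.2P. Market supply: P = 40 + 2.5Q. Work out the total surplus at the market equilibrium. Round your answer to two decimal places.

Rewriting demand in inverse form: P = 64 - 5Q.
Setting demand equal to supply, 24 = 7.5Q, so Q* = 3.2 and P* = 48.
Total surplus is the full triangle between the curves from 0 to Q*: (1/2)(3.2)(64 - 40) = 38.4.

38.40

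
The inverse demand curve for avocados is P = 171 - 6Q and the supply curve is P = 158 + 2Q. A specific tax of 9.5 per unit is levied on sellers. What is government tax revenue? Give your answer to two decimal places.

4.16

Pre-tax equilibrium: 171 - 6Q = 158 + 2Q gives Q* = 1.625, P* = 161.25.
With the tax, sellers need 9.5 more per unit: 171 - 6Q = 158 + 2Q + 9.5, so Q_t = 0.4375. Buyers pay P_b = 168.375; sellers receive P_s = P_b - 9.5 = 158.875.
Revenue is the tax times quantity traded: 9.5 x 0.4375 = 4.1562.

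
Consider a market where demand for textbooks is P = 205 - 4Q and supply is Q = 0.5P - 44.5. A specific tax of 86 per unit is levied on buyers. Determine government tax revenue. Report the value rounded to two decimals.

430.00

Rewriting supply in inverse form: P = 89 + 2Q.
Pre-tax equilibrium: 205 - 4Q = 89 + 2Q gives Q* = 19.3333, P* = 127.6667.
A tax on buyers shifts demand down by 86: (205 - 86) - 4Q = 89 + 2Q, so Q_t = 5. Buyers pay P_b = 185; sellers receive P_s = P_b - 86 = 99.
Tax revenue = t x Q_t = 86 x 5 = 430.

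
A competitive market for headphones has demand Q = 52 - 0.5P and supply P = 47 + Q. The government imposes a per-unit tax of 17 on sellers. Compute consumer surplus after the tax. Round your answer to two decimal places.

177.78

Rewriting demand in inverse form: P = 104 - 2Q.
Pre-tax equilibrium: 104 - 2Q = 47 + Q gives Q* = 19, P* = 66.
A tax on sellers shifts supply up by 17: 104 - 2Q = 47 + Q + 17, so Q_t = 13.3333. Buyers pay P_b = 77.3333; sellers receive P_s = P_b - 17 = 60.3333.
Consumer surplus is the triangle under demand above P_b: (1/2)(13.3333)(104 - 77.3333) = 177.7778.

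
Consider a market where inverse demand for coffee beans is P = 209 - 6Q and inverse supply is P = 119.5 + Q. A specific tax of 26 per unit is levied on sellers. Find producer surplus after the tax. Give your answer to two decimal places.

41.15

Pre-tax equilibrium: 209 - 6Q = 119.5 + Q gives Q* = 12.7857, P* = 132.2857.
A tax on sellers shifts supply up by 26: 209 - 6Q = 119.5 + Q + 26, so Q_t = 9.0714. Buyers pay P_b = 154.5714; sellers receive P_s = P_b - 26 = 128.5714.
PS = (1/2)(Q_t)(P_s - 119.5) = (1/2)(9.0714)(9.0714) = 41.1454.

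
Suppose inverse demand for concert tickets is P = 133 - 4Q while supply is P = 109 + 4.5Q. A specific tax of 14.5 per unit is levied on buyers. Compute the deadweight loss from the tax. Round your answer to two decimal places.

Without the tax, 133 - 4Q = 109 + 4.5Q so Q* = 2.8235 and P* = 121.7059.
With the tax, buyers' net willingness to pay falls by 14.5: (133 - 14.5) - 4Q = 109 + 4.5Q, so Q_t = 1.1176. Buyers pay P_b = 128.5294; sellers receive P_s = P_b - 14.5 = 114.0294.
The welfare triangle lost has base Q* - Q_t = 1.7059 and height t = 14.5, so DWL = (1/2)(1.7059)(14.5) = 12.3676.

12.37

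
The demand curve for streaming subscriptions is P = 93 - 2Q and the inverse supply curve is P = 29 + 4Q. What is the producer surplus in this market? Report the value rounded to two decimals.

Equilibrium: 93 - 2Q = 29 + 4Q, so Q* = 10.6667 and P* = 71.6667.
PS is the area between P* and the supply curve from 0 to Q*: (1/2)(10.6667)(42.6667) = 227.5556.

227.56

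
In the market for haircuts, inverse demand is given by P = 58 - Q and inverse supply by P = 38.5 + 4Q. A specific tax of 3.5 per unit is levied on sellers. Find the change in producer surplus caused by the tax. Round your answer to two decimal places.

Without the tax, 58 - Q = 38.5 + 4Q so Q* = 3.9 and P* = 54.1.
With the tax, sellers need 3.5 more per unit: 58 - Q = 38.5 + 4Q + 3.5, so Q_t = 3.2. Buyers pay P_b = 54.8; sellers receive P_s = P_b - 3.5 = 51.3.
PS falls from (1/2)(3.9)(15.6) = 30.42 to (1/2)(3.2)(12.8) = 20.48, a change of -9.94.

-9.94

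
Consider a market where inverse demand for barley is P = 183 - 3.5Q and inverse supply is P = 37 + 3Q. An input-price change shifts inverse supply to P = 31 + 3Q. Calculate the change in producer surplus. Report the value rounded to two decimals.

63.48

Initial equilibrium: Q_0 = 22.4615, P_0 = 104.3846; CS_0 = (1/2)(22.4615)(78.6154) = 882.9112, PS_0 = (1/2)(22.4615)(67.3846) = 756.7811.
New equilibrium: 183 - 3.5Q = 31 + 3Q gives Q_1 = 23.3846, P_1 = 101.1538; CS_1 = 956.9704, PS_1 = 820.2604.
Change in producer surplus = 820.2604 - 756.7811 = 63.4793.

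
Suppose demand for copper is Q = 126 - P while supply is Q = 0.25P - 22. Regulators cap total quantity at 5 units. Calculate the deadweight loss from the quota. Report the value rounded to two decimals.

Rewriting demand in inverse form: P = 126 - Q.
Rewriting supply in inverse form: P = 88 + 4Q.
Unrestricted equilibrium: Q* = (126 - 88)/(1 + 4) = 7.6.
At Q = 5 the demand price is 126 - (5) = 121 and the supply price is 88 + 4(5) = 108.
Deadweight loss is the triangle between the curves from 5 to 7.6: (1/2)(121 - 108)(7.6 - 5) = 16.9.

16.90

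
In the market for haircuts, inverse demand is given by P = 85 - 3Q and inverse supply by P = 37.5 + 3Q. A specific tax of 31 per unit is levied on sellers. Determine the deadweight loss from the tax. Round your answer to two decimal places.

80.08

Pre-tax equilibrium: 85 - 3Q = 37.5 + 3Q gives Q* = 7.9167, P* = 61.25.
With the tax, sellers need 31 more per unit: 85 - 3Q = 37.5 + 3Q + 31, so Q_t = 2.75. Buyers pay P_b = 76.75; sellers receive P_s = P_b - 31 = 45.75.
Deadweight loss is the triangle between the curves from Q_t to Q*: (1/2)(7.9167 - 2.75)(31) = 80.0833.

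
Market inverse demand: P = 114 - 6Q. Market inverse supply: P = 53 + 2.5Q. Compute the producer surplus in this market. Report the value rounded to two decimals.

Equilibrium: 114 - 6Q = 53 + 2.5Q, so Q* = 7.1765 and P* = 70.9412.
PS is the area between P* and the supply curve from 0 to Q*: (1/2)(7.1765)(17.9412) = 64.3772.

64.38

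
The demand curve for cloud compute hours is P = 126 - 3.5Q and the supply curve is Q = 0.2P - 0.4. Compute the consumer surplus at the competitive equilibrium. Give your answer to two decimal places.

372.43

Rewriting supply in inverse form: P = 2 + 5Q.
Set 126 - 3.5Q = 2 + 5Q, which gives 124 = 8.5Q, so Q* = 14.5882 and P* = 126 - 3.5(14.5882) = 74.9412.
CS is the area between the demand curve and P* from 0 to Q*: (1/2)(14.5882)(51.0588) = 372.4291.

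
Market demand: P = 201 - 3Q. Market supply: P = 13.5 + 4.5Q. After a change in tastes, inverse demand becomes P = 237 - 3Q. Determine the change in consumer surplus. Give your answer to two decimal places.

Initial equilibrium: Q_0 = 25, P_0 = 126; CS_0 = (1/2)(25)(75) = 937.5, PS_0 = (1/2)(25)(112.5) = 1406.25.
New equilibrium: 237 - 3Q = 13.5 + 4.5Q gives Q_1 = 29.8, P_1 = 147.6; CS_1 = 1332.06, PS_1 = 1998.09.
Change in consumer surplus = 1332.06 - 937.5 = 394.56.

394.56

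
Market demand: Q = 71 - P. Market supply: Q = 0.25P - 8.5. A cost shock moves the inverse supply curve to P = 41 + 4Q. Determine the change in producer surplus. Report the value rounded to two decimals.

-37.52

Rewriting demand in inverse form: P = 71 - Q.
Rewriting supply in inverse form: P = 34 + 4Q.
Initial equilibrium: Q_0 = 7.4, P_0 = 63.6; CS_0 = (1/2)(7.4)(7.4) = 27.38, PS_0 = (1/2)(7.4)(29.6) = 109.52.
New equilibrium: 71 - Q = 41 + 4Q gives Q_1 = 6, P_1 = 65; CS_1 = 18, PS_1 = 72.
Change in producer surplus = 72 - 109.52 = -37.52.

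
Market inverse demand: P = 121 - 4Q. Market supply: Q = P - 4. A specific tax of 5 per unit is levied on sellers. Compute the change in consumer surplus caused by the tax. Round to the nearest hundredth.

Rewriting supply in inverse form: P = 4 + Q.
Pre-tax equilibrium: 121 - 4Q = 4 + Q gives Q* = 23.4, P* = 27.4.
A tax on sellers shifts supply up by 5: 121 - 4Q = 4 + Q + 5, so Q_t = 22.4. Buyers pay P_b = 31.4; sellers receive P_s = P_b - 5 = 26.4.
CS falls from (1/2)(23.4)(93.6) = 1095.12 to (1/2)(22.4)(89.6) = 1003.52, a change of -91.6.

-91.60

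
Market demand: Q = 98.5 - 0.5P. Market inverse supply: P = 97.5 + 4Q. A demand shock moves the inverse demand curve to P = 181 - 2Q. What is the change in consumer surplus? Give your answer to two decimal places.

-81.33

Rewriting demand in inverse form: P = 197 - 2Q.
Initial equilibrium: Q_0 = 16.5833, P_0 = 163.8333; CS_0 = (1/2)(16.5833)(33.1667) = 275.0069, PS_0 = (1/2)(16.5833)(66.3333) = 550.0139.
New equilibrium: 181 - 2Q = 97.5 + 4Q gives Q_1 = 13.9167, P_1 = 153.1667; CS_1 = 193.6736, PS_1 = 387.3472.
Change in consumer surplus = 193.6736 - 275.0069 = -81.3333.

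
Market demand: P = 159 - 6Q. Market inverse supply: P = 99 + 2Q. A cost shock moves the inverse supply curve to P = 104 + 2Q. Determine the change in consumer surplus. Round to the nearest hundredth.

Initial equilibrium: Q_0 = 7.5, P_0 = 114; CS_0 = (1/2)(7.5)(45) = 168.75, PS_0 = (1/2)(7.5)(15) = 56.25.
New equilibrium: 159 - 6Q = 104 + 2Q gives Q_1 = 6.875, P_1 = 117.75; CS_1 = 141.7969, PS_1 = 47.2656.
Change in consumer surplus = 141.7969 - 168.75 = -26.9531.

-26.95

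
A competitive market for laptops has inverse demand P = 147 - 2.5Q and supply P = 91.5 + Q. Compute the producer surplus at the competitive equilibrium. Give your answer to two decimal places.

Set 147 - 2.5Q = 91.5 + Q, which gives 55.5 = 3.5Q, so Q* = 15.8571 and P* = 147 - 2.5(15.8571) = 107.3571.
Producer surplus is the triangle above supply below P*: (1/2)(15.8571)(107.3571 - 91.5) = (1/2)(15.8571)(15.8571) = 125.7245.

125.72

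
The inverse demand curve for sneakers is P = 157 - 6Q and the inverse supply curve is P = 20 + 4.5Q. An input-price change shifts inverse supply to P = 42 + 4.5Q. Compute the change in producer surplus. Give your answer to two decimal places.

-113.14

Initial equilibrium: Q_0 = 13.0476, P_0 = 78.7143; CS_0 = (1/2)(13.0476)(78.2857) = 510.7211, PS_0 = (1/2)(13.0476)(58.7143) = 383.0408.
New equilibrium: 157 - 6Q = 42 + 4.5Q gives Q_1 = 10.9524, P_1 = 91.2857; CS_1 = 359.8639, PS_1 = 269.898.
Change in producer surplus = 269.898 - 383.0408 = -113.1429.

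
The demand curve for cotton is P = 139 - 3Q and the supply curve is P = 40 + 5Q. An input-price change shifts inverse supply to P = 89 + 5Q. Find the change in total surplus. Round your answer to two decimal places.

-456.31

Initial equilibrium: Q_0 = 12.375, P_0 = 101.875; CS_0 = (1/2)(12.375)(37.125) = 229.7109, PS_0 = (1/2)(12.375)(61.875) = 382.8516.
New equilibrium: 139 - 3Q = 89 + 5Q gives Q_1 = 6.25, P_1 = 120.25; CS_1 = 58.5938, PS_1 = 97.6562.
Change in total surplus = (58.5938 + 97.6562) - (229.7109 + 382.8516) = -456.3125.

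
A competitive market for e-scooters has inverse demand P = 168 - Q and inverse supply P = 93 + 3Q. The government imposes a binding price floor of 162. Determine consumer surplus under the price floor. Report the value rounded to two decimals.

18.00

Free-market equilibrium: 168 - Q = 93 + 3Q gives Q* = 18.75, P* = 149.25.
At the floor price 162, quantity demanded is (168 - 162)/1 = 6; demand is the short side, so Q = 6 trades at P = 162.
CS is the triangle under demand above 162: (1/2)(6)(168 - 162) = 18.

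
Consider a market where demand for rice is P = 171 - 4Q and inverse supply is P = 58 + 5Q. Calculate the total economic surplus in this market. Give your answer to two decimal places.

709.39

Setting demand equal to supply, 113 = 9Q, so Q* = 12.5556 and P* = 120.7778.
CS = (1/2)(12.5556)(50.2222) = 315.284 and PS = (1/2)(12.5556)(62.7778) = 394.1049, so total surplus = 709.3889.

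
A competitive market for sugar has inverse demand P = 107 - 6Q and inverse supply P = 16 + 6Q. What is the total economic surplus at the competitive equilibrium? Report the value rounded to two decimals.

345.04

Equilibrium: 107 - 6Q = 16 + 6Q, so Q* = 7.5833 and P* = 61.5.
CS = (1/2)(7.5833)(45.5) = 172.5208 and PS = (1/2)(7.5833)(45.5) = 172.5208, so total surplus = 345.0417.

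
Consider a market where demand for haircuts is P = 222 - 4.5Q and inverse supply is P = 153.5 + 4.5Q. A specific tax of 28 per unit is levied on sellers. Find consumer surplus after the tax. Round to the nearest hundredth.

45.56

Without the tax, 222 - 4.5Q = 153.5 + 4.5Q so Q* = 7.6111 and P* = 187.75.
With the tax, sellers need 28 more per unit: 222 - 4.5Q = 153.5 + 4.5Q + 28, so Q_t = 4.5. Buyers pay P_b = 201.75; sellers receive P_s = P_b - 28 = 173.75.
Consumer surplus is the triangle under demand above P_b: (1/2)(4.5)(222 - 201.75) = 45.5625.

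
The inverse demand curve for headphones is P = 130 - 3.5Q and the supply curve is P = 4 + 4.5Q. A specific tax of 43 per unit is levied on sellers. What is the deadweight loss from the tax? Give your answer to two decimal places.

Pre-tax equilibrium: 130 - 3.5Q = 4 + 4.5Q gives Q* = 15.75, P* = 74.875.
A tax on sellers shifts supply up by 43: 130 - 3.5Q = 4 + 4.5Q + 43, so Q_t = 10.375. Buyers pay P_b = 93.6875; sellers receive P_s = P_b - 43 = 50.6875.
Deadweight loss is the triangle between the curves from Q_t to Q*: (1/2)(15.75 - 10.375)(43) = 115.5625.

115.56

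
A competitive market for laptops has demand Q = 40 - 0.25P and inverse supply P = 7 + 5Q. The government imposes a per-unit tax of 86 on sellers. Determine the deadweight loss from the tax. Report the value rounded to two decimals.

Rewriting demand in inverse form: P = 160 - 4Q.
Without the tax, 160 - 4Q = 7 + 5Q so Q* = 17 and P* = 92.
A tax on sellers shifts supply up by 86: 160 - 4Q = 7 + 5Q + 86, so Q_t = 7.4444. Buyers pay P_b = 130.2222; sellers receive P_s = P_b - 86 = 44.2222.
Deadweight loss is the triangle between the curves from Q_t to Q*: (1/2)(17 - 7.4444)(86) = 410.8889.

410.89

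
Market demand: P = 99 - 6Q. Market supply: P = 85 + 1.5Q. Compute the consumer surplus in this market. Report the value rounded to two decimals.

Equilibrium: 99 - 6Q = 85 + 1.5Q, so Q* = 1.8667 and P* = 87.8.
CS is the area between the demand curve and P* from 0 to Q*: (1/2)(1.8667)(11.2) = 10.4533.

10.45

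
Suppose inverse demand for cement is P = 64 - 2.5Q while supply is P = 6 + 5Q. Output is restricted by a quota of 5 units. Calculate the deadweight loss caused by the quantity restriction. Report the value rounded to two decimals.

Without the quota, 64 - 2.5Q = 6 + 5Q gives Q* = 7.7333.
At Q = 5 the demand price is 64 - 2.5(5) = 51.5 and the supply price is 6 + 5(5) = 31.
DWL = (1/2)(gap between curves at 5) x (Q* - 5) = (1/2)(20.5)(2.7333) = 28.0167.

28.02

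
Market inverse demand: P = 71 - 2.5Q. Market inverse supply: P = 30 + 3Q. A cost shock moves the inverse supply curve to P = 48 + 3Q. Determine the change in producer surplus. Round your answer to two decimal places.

-57.12

Initial equilibrium: Q_0 = 7.4545, P_0 = 52.3636; CS_0 = (1/2)(7.4545)(18.6364) = 69.4628, PS_0 = (1/2)(7.4545)(22.3636) = 83.3554.
New equilibrium: 71 - 2.5Q = 48 + 3Q gives Q_1 = 4.1818, P_1 = 60.5455; CS_1 = 21.8595, PS_1 = 26.2314.
Change in producer surplus = 26.2314 - 83.3554 = -57.124.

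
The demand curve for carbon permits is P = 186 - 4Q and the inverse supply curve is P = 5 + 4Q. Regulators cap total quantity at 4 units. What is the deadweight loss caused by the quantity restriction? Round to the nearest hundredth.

1387.56

Without the quota, 186 - 4Q = 5 + 4Q gives Q* = 22.625.
At Q = 4 the demand price is 186 - 4(4) = 170 and the supply price is 5 + 4(4) = 21.
Deadweight loss is the triangle between the curves from 4 to 22.625: (1/2)(170 - 21)(22.625 - 4) = 1387.5625.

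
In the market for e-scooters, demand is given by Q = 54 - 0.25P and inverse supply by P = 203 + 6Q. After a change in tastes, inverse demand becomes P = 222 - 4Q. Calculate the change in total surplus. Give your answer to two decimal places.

9.60

Rewriting demand in inverse form: P = 216 - 4Q.
Initial equilibrium: Q_0 = 1.3, P_0 = 210.8; CS_0 = (1/2)(1.3)(5.2) = 3.38, PS_0 = (1/2)(1.3)(7.8) = 5.07.
New equilibrium: 222 - 4Q = 203 + 6Q gives Q_1 = 1.9, P_1 = 214.4; CS_1 = 7.22, PS_1 = 10.83.
Change in total surplus = (7.22 + 10.83) - (3.38 + 5.07) = 9.6.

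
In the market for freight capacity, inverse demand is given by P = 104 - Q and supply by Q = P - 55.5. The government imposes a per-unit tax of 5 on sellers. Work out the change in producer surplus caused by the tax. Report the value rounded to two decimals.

Rewriting supply in inverse form: P = 55.5 + Q.
Pre-tax equilibrium: 104 - Q = 55.5 + Q gives Q* = 24.25, P* = 79.75.
A tax on sellers shifts supply up by 5: 104 - Q = 55.5 + Q + 5, so Q_t = 21.75. Buyers pay P_b = 82.25; sellers receive P_s = P_b - 5 = 77.25.
Producers lose the trapezoid between P_s and P* out to Q_t plus the triangle from Q_t to Q*: change in PS = 236.5312 - 294.0312 = -57.5.

-57.50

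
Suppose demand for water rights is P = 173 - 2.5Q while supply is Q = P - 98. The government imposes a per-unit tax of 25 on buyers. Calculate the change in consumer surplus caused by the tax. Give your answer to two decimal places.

Rewriting supply in inverse form: P = 98 + Q.
Pre-tax equilibrium: 173 - 2.5Q = 98 + Q gives Q* = 21.4286, P* = 119.4286.
A tax on buyers shifts demand down by 25: (173 - 25) - 2.5Q = 98 + Q, so Q_t = 14.2857. Buyers pay P_b = 137.2857; sellers receive P_s = P_b - 25 = 112.2857.
CS falls from (1/2)(21.4286)(53.5714) = 573.9796 to (1/2)(14.2857)(35.7143) = 255.102, a change of -318.8776.

-318.88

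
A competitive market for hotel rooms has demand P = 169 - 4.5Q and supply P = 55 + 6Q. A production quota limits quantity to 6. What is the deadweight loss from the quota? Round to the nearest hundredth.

123.86

Unrestricted equilibrium: Q* = (169 - 55)/(4.5 + 6) = 10.8571.
At Q = 6 the demand price is 169 - 4.5(6) = 142 and the supply price is 55 + 6(6) = 91.
DWL = (1/2)(gap between curves at 6) x (Q* - 6) = (1/2)(51)(4.8571) = 123.8571.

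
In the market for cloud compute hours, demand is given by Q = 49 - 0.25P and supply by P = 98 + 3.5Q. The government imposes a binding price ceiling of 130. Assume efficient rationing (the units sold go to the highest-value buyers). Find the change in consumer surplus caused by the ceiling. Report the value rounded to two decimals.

94.77

Rewriting demand in inverse form: P = 196 - 4Q.
Without the control, 196 - 4Q = 98 + 3.5Q so Q* = 13.0667 and P* = 143.7333.
At P = 130, sellers supply (130 - 98)/3.5 = 9.1429 while buyers want more, so the quantity traded is 9.1429 at price 130.
CS goes from (1/2)(13.0667)(52.2667) = 341.4756 to 436.2449 (computed as (196 - 130)(9.1429) - (1/2)(4)(9.1429)^2), a change of 94.7693.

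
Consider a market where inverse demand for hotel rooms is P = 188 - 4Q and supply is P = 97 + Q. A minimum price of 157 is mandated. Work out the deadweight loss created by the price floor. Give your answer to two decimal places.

273.01

Without the control, 188 - 4Q = 97 + Q so Q* = 18.2 and P* = 115.2.
At the floor price 157, quantity demanded is (188 - 157)/4 = 7.75; demand is the short side, so Q = 7.75 trades at P = 157.
At Q = 7.75 the demand price is 157 and the supply price is 104.75. Deadweight loss is the triangle between the curves from 7.75 to 18.2: (1/2)(157 - 104.75)(18.2 - 7.75) = 273.0063.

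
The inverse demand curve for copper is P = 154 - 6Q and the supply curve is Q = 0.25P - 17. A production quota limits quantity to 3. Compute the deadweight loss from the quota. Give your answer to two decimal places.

Rewriting supply in inverse form: P = 68 + 4Q.
Unrestricted equilibrium: Q* = (154 - 68)/(6 + 4) = 8.6.
At Q = 3 the demand price is 154 - 6(3) = 136 and the supply price is 68 + 4(3) = 80.
DWL = (1/2)(gap between curves at 3) x (Q* - 3) = (1/2)(56)(5.6) = 156.8.

156.80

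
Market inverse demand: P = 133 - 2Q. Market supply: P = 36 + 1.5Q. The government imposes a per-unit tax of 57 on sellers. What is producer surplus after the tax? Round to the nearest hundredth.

97.96

Without the tax, 133 - 2Q = 36 + 1.5Q so Q* = 27.7143 and P* = 77.5714.
With the tax, sellers need 57 more per unit: 133 - 2Q = 36 + 1.5Q + 57, so Q_t = 11.4286. Buyers pay P_b = 110.1429; sellers receive P_s = P_b - 57 = 53.1429.
Producer surplus is the triangle above supply below P_s: (1/2)(11.4286)(53.1429 - 36) = 97.9592.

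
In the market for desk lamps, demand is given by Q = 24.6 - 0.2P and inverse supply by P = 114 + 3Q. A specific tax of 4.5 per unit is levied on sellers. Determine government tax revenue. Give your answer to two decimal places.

Rewriting demand in inverse form: P = 123 - 5Q.
Pre-tax equilibrium: 123 - 5Q = 114 + 3Q gives Q* = 1.125, P* = 117.375.
A tax on sellers shifts supply up by 4.5: 123 - 5Q = 114 + 3Q + 4.5, so Q_t = 0.5625. Buyers pay P_b = 120.1875; sellers receive P_s = P_b - 4.5 = 115.6875.
Tax revenue = t x Q_t = 4.5 x 0.5625 = 2.5312.

2.53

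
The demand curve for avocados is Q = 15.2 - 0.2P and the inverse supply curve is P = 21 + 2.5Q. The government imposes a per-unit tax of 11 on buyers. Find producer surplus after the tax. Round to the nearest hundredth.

43.02

Rewriting demand in inverse form: P = 76 - 5Q.
Pre-tax equilibrium: 76 - 5Q = 21 + 2.5Q gives Q* = 7.3333, P* = 39.3333.
With the tax, buyers' net willingness to pay falls by 11: (76 - 11) - 5Q = 21 + 2.5Q, so Q_t = 5.8667. Buyers pay P_b = 46.6667; sellers receive P_s = P_b - 11 = 35.6667.
Producer surplus is the triangle above supply below P_s: (1/2)(5.8667)(35.6667 - 21) = 43.0222.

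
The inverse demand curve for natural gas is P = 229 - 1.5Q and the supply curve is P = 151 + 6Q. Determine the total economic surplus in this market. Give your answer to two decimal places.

Equilibrium: 229 - 1.5Q = 151 + 6Q, so Q* = 10.4 and P* = 213.4.
Total surplus is the full triangle between the curves from 0 to Q*: (1/2)(10.4)(229 - 151) = 405.6.

405.60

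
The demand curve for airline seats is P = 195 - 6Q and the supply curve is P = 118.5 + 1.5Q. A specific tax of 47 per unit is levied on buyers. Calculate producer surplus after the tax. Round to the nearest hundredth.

11.60

Without the tax, 195 - 6Q = 118.5 + 1.5Q so Q* = 10.2 and P* = 133.8.
With the tax, buyers' net willingness to pay falls by 47: (195 - 47) - 6Q = 118.5 + 1.5Q, so Q_t = 3.9333. Buyers pay P_b = 171.4; sellers receive P_s = P_b - 47 = 124.4.
Producer surplus is the triangle above supply below P_s: (1/2)(3.9333)(124.4 - 118.5) = 11.6033.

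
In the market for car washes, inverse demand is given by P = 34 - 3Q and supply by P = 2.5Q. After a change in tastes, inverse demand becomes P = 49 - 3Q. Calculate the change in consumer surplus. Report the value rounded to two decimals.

Initial equilibrium: Q_0 = 6.1818, P_0 = 15.4545; CS_0 = (1/2)(6.1818)(18.5455) = 57.3223, PS_0 = (1/2)(6.1818)(15.4545) = 47.7686.
New equilibrium: 49 - 3Q = 2.5Q gives Q_1 = 8.9091, P_1 = 22.2727; CS_1 = 119.0579, PS_1 = 99.2149.
Change in consumer surplus = 119.0579 - 57.3223 = 61.7355.

61.74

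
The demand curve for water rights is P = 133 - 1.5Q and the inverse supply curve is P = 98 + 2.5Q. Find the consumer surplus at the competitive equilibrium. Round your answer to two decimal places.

57.42

Setting demand equal to supply, 35 = 4Q, so Q* = 8.75 and P* = 119.875.
The demand choke price is 133, so CS = (1/2)(Q*)(133 - P*) = (1/2)(8.75)(13.125) = 57.4219.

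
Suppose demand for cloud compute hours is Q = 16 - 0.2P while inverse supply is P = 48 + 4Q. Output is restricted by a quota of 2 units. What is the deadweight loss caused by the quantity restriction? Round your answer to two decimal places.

10.89

Rewriting demand in inverse form: P = 80 - 5Q.
Unrestricted equilibrium: Q* = (80 - 48)/(5 + 4) = 3.5556.
At Q = 2 the demand price is 80 - 5(2) = 70 and the supply price is 48 + 4(2) = 56.
Deadweight loss is the triangle between the curves from 2 to 3.5556: (1/2)(70 - 56)(3.5556 - 2) = 10.8889.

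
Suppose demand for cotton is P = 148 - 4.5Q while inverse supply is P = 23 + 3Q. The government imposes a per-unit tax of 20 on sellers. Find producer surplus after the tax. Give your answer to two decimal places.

Without the tax, 148 - 4.5Q = 23 + 3Q so Q* = 16.6667 and P* = 73.
With the tax, sellers need 20 more per unit: 148 - 4.5Q = 23 + 3Q + 20, so Q_t = 14. Buyers pay P_b = 85; sellers receive P_s = P_b - 20 = 65.
PS = (1/2)(Q_t)(P_s - 23) = (1/2)(14)(42) = 294.

294.00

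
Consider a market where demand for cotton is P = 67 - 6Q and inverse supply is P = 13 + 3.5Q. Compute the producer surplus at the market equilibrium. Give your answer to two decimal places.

56.54

Set 67 - 6Q = 13 + 3.5Q, which gives 54 = 9.5Q, so Q* = 5.6842 and P* = 67 - 6(5.6842) = 32.8947.
PS is the area between P* and the supply curve from 0 to Q*: (1/2)(5.6842)(19.8947) = 56.5429.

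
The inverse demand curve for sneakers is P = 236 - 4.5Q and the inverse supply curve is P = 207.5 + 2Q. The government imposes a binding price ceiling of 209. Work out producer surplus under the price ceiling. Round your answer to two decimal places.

Without the control, 236 - 4.5Q = 207.5 + 2Q so Q* = 4.3846 and P* = 216.2692.
At P = 209, sellers supply (209 - 207.5)/2 = 0.75 while buyers want more, so the quantity traded is 0.75 at price 209.
PS is the triangle above supply below 209: (1/2)(0.75)(209 - 207.5) = 0.5625.

0.56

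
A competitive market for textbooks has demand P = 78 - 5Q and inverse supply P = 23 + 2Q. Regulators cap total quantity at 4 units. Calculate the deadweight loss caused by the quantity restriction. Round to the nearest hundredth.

Without the quota, 78 - 5Q = 23 + 2Q gives Q* = 7.8571.
At Q = 4 the demand price is 78 - 5(4) = 58 and the supply price is 23 + 2(4) = 31.
DWL = (1/2)(gap between curves at 4) x (Q* - 4) = (1/2)(27)(3.8571) = 52.0714.

52.07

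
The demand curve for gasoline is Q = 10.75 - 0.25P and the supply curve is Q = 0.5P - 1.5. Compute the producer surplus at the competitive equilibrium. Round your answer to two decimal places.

Rewriting demand in inverse form: P = 43 - 4Q.
Rewriting supply in inverse form: P = 3 + 2Q.
Equilibrium: 43 - 4Q = 3 + 2Q, so Q* = 6.6667 and P* = 16.3333.
The supply curve's price intercept is 3, so PS = (1/2)(Q*)(P* - 3) = (1/2)(6.6667)(13.3333) = 44.4444.

44.44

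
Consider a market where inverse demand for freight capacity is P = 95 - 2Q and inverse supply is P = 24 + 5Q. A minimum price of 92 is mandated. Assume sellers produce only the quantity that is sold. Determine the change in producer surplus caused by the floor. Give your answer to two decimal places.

-160.82

Free-market equilibrium: 95 - 2Q = 24 + 5Q gives Q* = 10.1429, P* = 74.7143.
At P = 92, buyers demand (95 - 92)/2 = 1.5 while sellers would supply more, so the quantity traded is 1.5 at price 92.
PS goes from (1/2)(10.1429)(50.7143) = 257.1939 to 96.375 (computed as (92 - 24)(1.5) - (1/2)(5)(1.5)^2), a change of -160.8189.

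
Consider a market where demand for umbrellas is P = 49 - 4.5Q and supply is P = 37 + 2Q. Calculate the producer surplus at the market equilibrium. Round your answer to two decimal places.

3.41

Equilibrium: 49 - 4.5Q = 37 + 2Q, so Q* = 1.8462 and P* = 40.6923.
PS is the area between P* and the supply curve from 0 to Q*: (1/2)(1.8462)(3.6923) = 3.4083.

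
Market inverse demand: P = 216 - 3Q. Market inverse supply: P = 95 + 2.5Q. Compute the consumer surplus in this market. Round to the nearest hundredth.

Equilibrium: 216 - 3Q = 95 + 2.5Q, so Q* = 22 and P* = 150.
Consumer surplus is the triangle under demand above P*: (1/2)(22)(216 - 150) = (1/2)(22)(66) = 726.

726.00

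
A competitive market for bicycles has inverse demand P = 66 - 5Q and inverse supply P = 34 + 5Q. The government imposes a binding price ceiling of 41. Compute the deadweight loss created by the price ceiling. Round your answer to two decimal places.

16.20

Free-market equilibrium: 66 - 5Q = 34 + 5Q gives Q* = 3.2, P* = 50.
At the ceiling price 41, quantity supplied is (41 - 34)/5 = 1.4; supply is the short side, so Q = 1.4 trades at P = 41.
At Q = 1.4 the demand price is 59 and the supply price is 41. Deadweight loss is the triangle between the curves from 1.4 to 3.2: (1/2)(59 - 41)(3.2 - 1.4) = 16.2.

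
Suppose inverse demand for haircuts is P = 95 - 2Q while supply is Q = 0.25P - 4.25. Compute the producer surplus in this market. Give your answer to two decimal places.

Rewriting supply in inverse form: P = 17 + 4Q.
Set 95 - 2Q = 17 + 4Q, which gives 78 = 6Q, so Q* = 13 and P* = 95 - 2(13) = 69.
PS is the area between P* and the supply curve from 0 to Q*: (1/2)(13)(52) = 338.

338.00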